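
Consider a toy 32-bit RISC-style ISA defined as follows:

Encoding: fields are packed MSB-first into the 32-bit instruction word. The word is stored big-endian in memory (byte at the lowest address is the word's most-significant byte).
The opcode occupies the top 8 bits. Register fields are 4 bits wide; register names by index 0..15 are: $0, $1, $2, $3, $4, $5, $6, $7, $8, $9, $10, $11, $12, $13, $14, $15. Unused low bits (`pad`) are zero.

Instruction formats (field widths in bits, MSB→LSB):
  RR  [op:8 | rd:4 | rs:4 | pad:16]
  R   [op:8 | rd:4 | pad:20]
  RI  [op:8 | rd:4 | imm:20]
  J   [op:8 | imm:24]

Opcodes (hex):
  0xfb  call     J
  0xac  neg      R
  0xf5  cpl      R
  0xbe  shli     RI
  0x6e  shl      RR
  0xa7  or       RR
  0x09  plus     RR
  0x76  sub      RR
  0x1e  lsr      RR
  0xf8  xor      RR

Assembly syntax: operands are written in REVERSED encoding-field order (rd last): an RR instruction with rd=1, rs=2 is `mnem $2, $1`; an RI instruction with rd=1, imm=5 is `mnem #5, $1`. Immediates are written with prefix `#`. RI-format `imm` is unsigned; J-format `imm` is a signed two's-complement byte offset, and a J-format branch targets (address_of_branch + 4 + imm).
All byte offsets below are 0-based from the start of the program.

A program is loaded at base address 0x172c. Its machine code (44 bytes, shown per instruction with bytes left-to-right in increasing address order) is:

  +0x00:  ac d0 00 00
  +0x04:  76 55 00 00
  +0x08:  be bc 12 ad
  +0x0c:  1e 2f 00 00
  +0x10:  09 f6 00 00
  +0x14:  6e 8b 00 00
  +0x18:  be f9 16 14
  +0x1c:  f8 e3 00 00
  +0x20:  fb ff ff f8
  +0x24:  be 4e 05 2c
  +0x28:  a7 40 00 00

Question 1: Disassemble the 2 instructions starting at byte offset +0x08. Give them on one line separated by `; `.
off 0x08: read be bc 12 ad as big → 0xbebc12ad
  opcode bits[31:24]=0xbe: shli/RI
  rd@[23:20]=0xb ⇒ $11
  imm@[19:0]=0xc12ad ⇒ #791213
off 0x0c: read 1e 2f 00 00 as big → 0x1e2f0000
  opcode bits[31:24]=0x1e: lsr/RR
  rd@[23:20]=0x2 ⇒ $2
  rs@[19:16]=0xf ⇒ $15

shli #791213, $11; lsr $15, $2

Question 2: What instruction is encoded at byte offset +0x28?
or $0, $4

off 0x28: read a7 40 00 00 as big → 0xa7400000
  top 8b → 0xa7 → or [RR]
  rd: (w>>20)&0xf=0x4 → $4
  rs: (w>>16)&0xf=0x0 → $0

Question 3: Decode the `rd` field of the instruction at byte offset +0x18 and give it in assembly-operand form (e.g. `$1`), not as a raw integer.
[18] be f9 16 14 → 0xbef91614
  opcode bits[31:24]=0xbe: shli/RI
  rd: (w>>20)&0xf=0xf → $15
  imm: (w>>0)&0xfffff=0x91614 → #595476

$15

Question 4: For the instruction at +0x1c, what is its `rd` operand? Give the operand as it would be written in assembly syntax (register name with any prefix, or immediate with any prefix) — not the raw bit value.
[1c] f8 e3 00 00 → 0xf8e30000
  op=0xf8e30000>>24=0xf8 ⇒ xor (RR)
  rd: (w>>20)&0xf=0xe → $14
  rs: (w>>16)&0xf=0x3 → $3

$14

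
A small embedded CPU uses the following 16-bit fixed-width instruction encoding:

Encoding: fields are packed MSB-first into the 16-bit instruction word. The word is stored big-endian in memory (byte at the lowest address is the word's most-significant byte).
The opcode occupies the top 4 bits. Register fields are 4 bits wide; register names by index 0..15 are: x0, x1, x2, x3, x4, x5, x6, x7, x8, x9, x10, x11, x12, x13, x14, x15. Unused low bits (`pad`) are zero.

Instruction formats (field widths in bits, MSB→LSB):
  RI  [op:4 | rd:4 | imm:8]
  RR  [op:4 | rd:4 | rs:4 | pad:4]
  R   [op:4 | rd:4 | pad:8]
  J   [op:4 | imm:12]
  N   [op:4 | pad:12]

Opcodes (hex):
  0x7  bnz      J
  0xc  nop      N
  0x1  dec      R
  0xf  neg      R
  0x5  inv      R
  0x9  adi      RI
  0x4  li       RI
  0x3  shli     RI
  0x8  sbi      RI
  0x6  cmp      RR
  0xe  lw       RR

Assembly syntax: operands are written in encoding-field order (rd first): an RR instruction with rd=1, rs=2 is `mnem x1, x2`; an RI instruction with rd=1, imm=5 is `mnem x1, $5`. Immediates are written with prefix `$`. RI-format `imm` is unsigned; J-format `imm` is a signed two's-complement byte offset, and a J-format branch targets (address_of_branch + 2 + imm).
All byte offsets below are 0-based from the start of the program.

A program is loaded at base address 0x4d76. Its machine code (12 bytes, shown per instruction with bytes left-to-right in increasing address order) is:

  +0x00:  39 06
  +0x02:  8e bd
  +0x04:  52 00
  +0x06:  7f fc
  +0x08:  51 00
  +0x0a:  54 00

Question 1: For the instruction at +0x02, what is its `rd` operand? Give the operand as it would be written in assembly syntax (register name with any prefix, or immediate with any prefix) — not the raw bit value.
[02] 8e bd → 0x8ebd
  op=0x8ebd>>12=0x8 ⇒ sbi (RI)
  rd@[11:8]=0xe ⇒ x14
  imm@[7:0]=0xbd ⇒ $189

x14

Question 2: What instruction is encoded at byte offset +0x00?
shli x9, $6

[00] 39 06 → 0x3906
  top 4b → 0x3 → shli [RI]
  rd: (w>>8)&0xf=0x9 → x9
  imm: (w>>0)&0xff=0x6 → $6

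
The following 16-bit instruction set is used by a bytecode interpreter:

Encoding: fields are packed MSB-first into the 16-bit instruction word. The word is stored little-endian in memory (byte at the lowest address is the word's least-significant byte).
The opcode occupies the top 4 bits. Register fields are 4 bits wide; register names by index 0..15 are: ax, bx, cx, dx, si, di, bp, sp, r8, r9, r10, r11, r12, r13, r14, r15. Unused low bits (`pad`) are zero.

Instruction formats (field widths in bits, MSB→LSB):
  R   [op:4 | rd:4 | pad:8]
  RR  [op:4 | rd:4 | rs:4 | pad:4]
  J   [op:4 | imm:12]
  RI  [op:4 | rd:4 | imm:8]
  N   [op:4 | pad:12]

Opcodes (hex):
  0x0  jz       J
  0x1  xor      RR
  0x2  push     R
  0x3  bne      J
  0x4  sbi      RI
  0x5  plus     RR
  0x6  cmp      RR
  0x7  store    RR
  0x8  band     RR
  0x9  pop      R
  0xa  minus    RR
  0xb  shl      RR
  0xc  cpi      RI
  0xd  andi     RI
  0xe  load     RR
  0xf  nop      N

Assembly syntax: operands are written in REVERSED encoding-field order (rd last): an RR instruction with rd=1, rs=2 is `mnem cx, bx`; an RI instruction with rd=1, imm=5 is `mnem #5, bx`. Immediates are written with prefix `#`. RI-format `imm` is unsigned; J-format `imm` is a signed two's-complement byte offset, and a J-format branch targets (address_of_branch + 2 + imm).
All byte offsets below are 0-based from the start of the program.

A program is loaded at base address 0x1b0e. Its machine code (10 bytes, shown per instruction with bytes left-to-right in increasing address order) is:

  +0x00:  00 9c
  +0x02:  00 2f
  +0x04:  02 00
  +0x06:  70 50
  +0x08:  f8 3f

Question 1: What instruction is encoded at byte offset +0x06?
plus sp, ax

[06] 70 50 → 0x5070
  top 4b → 0x5 → plus [RR]
  rd@[11:8]=0x0 ⇒ ax
  rs@[7:4]=0x7 ⇒ sp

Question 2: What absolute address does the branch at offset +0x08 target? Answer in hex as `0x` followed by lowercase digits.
off 0x08: read f8 3f as little → 0x3ff8
  opcode bits[15:12]=0x3: bne/J
  imm@[11:0]=0xff8 (s12→-8) ⇒ #-8
  target = base 0x1b0e + off 0x08 + 2 + imm -8 = 0x1b10

0x1b10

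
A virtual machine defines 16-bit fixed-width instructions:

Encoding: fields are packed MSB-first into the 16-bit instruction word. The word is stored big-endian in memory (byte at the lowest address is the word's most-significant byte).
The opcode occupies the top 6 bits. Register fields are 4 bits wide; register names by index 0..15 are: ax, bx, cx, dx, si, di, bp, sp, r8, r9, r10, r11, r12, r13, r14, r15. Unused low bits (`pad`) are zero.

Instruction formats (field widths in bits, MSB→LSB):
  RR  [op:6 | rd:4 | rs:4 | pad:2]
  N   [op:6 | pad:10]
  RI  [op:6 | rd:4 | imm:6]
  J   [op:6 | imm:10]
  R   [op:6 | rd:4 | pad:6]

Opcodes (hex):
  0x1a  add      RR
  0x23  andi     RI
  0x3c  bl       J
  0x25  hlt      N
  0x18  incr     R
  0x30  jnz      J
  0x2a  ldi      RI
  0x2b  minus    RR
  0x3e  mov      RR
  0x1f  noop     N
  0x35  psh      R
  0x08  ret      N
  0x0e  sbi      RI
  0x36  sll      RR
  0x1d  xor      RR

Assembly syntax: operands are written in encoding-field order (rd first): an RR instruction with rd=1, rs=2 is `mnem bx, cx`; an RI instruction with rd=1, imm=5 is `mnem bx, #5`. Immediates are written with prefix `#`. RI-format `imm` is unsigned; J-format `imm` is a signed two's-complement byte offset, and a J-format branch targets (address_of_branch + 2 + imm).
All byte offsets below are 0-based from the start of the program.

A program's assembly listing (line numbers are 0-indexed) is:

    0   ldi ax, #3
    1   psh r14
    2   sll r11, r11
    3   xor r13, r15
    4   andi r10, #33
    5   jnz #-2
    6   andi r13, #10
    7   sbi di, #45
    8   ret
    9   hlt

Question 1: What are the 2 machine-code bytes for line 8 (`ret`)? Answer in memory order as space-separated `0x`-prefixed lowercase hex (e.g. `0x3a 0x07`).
8. ret fields op=0x8:6|pad=0:10 → word 2000h → 20 00

0x20 0x00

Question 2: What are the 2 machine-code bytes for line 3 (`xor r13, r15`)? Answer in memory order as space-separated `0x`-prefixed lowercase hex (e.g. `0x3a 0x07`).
L3: xor op=0x1d:6|rd=13:4|rs=15:4|pad=0:2 ⇒ 0x777c ⇒ big 77 7c

0x77 0x7c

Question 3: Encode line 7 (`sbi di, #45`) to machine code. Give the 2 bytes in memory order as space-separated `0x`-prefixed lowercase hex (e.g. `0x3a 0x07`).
0x39 0x6d

7. sbi fields op=0xe:6|rd=5:4|imm=45:6 → word 396dh → 39 6d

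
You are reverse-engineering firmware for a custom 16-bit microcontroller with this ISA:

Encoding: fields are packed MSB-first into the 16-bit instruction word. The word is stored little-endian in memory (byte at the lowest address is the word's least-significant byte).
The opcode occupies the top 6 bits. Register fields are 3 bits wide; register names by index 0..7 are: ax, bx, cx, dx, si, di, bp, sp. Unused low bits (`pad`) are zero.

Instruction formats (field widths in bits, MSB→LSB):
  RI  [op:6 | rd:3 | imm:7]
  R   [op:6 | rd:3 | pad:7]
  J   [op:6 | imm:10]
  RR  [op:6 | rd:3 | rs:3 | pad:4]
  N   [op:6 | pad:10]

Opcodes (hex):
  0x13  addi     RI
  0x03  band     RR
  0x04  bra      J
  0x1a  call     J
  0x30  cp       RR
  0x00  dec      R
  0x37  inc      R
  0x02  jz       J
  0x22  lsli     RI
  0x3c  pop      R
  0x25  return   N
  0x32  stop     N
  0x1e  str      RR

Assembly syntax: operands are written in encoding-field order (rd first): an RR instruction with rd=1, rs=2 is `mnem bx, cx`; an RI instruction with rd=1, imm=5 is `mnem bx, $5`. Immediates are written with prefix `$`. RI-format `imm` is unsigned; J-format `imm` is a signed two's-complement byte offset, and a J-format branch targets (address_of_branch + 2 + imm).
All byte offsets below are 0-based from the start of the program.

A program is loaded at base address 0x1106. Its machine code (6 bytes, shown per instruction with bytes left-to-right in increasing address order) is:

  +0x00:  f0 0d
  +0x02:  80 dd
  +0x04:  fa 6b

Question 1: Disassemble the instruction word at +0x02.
inc dx

[02] 80 dd → 0xdd80
  top 6b → 0x37 → inc [R]
  rd: (w>>7)&0x7=0x3 → dx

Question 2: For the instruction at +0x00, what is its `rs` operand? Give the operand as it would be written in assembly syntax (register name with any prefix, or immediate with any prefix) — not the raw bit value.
+0x00: f0 0d ⇒ word 0x0df0 (little)
  top 6b → 0x3 → band [RR]
  rd@[9:7]=0x3 ⇒ dx
  rs@[6:4]=0x7 ⇒ sp

sp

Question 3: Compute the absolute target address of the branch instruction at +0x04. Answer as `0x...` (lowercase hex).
0x1106

@+04  little-endian(fa 6b) = 0x6bfa
  opcode bits[15:10]=0x1a: call/J
  imm@[9:0]=0x3fa (s10→-6) ⇒ $-6
  target = base 0x1106 + off 0x04 + 2 + imm -6 = 0x1106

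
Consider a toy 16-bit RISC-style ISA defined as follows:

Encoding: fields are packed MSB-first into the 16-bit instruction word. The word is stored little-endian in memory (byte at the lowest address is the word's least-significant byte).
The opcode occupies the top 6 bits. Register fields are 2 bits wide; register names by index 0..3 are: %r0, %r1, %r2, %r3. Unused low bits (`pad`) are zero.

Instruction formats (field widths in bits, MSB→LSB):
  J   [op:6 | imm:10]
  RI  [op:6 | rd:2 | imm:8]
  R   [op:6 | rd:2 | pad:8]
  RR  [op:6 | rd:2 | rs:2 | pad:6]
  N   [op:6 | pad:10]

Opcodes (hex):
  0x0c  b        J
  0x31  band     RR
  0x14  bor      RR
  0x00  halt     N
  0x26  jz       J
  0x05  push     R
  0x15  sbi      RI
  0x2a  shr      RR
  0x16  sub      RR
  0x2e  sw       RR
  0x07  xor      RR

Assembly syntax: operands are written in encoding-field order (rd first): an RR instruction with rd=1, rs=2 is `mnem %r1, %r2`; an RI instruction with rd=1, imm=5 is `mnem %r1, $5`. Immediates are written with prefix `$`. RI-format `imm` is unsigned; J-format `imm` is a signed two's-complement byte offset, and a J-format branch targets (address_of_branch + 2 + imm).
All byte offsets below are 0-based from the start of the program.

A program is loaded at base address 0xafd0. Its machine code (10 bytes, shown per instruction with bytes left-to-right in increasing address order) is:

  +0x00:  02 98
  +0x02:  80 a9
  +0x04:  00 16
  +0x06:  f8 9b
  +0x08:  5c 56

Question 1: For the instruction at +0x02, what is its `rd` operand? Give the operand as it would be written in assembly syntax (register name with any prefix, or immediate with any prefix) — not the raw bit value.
+0x02: 80 a9 ⇒ word 0xa980 (little)
  op=0xa980>>10=0x2a ⇒ shr (RR)
  [9:8] rd=1 = %r1
  [7:6] rs=2 = %r2

%r1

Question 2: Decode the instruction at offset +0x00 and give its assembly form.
jz $2

+0x00: 02 98 ⇒ word 0x9802 (little)
  op=0x9802>>10=0x26 ⇒ jz (J)
  [9:0] imm=2 = $2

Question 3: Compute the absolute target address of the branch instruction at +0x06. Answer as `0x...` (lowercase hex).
0xafd0

+0x06: f8 9b ⇒ word 0x9bf8 (little)
  top 6b → 0x26 → jz [J]
  imm: (w>>0)&0x3ff=0x3f8 (s10→-8) → $-8
  target = base 0xafd0 + off 0x06 + 2 + imm -8 = 0xafd0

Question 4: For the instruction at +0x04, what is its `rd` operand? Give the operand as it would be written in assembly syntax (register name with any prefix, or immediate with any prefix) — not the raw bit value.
@+04  little-endian(00 16) = 0x1600
  top 6b → 0x5 → push [R]
  rd: (w>>8)&0x3=0x2 → %r2

%r2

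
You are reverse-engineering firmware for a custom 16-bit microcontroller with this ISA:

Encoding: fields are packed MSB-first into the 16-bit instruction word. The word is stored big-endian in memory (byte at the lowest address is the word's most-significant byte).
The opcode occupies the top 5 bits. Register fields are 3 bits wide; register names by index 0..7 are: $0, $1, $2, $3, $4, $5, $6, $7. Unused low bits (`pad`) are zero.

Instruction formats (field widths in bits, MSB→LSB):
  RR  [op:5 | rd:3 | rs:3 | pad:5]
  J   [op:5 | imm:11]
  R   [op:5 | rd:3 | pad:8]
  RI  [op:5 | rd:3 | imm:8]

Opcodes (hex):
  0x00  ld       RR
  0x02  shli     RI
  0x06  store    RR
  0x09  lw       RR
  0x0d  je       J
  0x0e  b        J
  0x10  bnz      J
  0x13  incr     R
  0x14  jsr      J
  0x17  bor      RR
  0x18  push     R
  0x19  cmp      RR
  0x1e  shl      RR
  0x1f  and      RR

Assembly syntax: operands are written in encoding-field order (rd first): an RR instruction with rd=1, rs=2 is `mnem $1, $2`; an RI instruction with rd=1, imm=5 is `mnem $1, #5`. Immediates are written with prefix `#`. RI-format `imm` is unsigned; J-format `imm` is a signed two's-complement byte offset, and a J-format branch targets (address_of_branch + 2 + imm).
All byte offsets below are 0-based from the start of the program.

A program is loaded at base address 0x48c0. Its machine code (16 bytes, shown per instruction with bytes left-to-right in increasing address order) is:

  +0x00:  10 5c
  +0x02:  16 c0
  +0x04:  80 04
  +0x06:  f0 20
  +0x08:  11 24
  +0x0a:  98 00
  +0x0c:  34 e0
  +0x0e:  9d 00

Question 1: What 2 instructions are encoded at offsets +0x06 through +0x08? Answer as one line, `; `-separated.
@+06  big-endian(f0 20) = 0xf020
  top 5b → 0x1e → shl [RR]
  [10:8] rd=0 = $0
  [7:5] rs=1 = $1
@+08  big-endian(11 24) = 0x1124
  top 5b → 0x2 → shli [RI]
  [10:8] rd=1 = $1
  [7:0] imm=36 = #36

shl $0, $1; shli $1, #36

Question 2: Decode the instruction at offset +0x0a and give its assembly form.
off 0x0a: read 98 00 as big → 0x9800
  opcode bits[15:11]=0x13: incr/R
  rd: (w>>8)&0x7=0x0 → $0

incr $0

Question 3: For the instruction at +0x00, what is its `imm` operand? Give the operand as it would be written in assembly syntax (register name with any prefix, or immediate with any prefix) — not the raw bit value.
+0x00: 10 5c ⇒ word 0x105c (big)
  opcode bits[15:11]=0x2: shli/RI
  rd@[10:8]=0x0 ⇒ $0
  imm@[7:0]=0x5c ⇒ #92

#92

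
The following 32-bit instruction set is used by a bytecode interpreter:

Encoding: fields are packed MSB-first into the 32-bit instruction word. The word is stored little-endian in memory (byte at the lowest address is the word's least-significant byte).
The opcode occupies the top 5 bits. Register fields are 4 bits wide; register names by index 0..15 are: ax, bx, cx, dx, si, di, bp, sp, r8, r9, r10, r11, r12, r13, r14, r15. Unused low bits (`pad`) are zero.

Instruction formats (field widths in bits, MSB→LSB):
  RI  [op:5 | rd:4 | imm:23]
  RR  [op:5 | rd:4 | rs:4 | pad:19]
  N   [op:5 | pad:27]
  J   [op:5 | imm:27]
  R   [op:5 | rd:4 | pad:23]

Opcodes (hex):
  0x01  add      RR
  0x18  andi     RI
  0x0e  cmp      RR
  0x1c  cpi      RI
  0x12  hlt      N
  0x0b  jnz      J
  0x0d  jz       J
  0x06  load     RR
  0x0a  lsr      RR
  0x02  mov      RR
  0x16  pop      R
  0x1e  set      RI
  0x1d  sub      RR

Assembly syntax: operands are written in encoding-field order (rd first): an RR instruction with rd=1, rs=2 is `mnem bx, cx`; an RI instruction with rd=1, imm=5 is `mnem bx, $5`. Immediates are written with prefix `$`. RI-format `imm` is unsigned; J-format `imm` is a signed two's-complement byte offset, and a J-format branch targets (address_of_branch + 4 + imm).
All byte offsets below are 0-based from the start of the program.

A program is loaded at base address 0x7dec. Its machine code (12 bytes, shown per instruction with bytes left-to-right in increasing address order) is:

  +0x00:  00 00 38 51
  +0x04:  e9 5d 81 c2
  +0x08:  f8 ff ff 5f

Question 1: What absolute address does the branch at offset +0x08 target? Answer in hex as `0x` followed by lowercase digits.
+0x08: f8 ff ff 5f ⇒ word 0x5ffffff8 (little)
  op=0x5ffffff8>>27=0xb ⇒ jnz (J)
  imm: (w>>0)&0x7ffffff=0x7fffff8 (s27→-8) → $-8
  target = base 0x7dec + off 0x08 + 4 + imm -8 = 0x7df0

0x7df0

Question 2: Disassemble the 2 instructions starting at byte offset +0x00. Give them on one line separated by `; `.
[00] 00 00 38 51 → 0x51380000
  op=0x51380000>>27=0xa ⇒ lsr (RR)
  [26:23] rd=2 = cx
  [22:19] rs=7 = sp
[04] e9 5d 81 c2 → 0xc2815de9
  op=0xc2815de9>>27=0x18 ⇒ andi (RI)
  [26:23] rd=5 = di
  [22:0] imm=89577 = $89577

lsr cx, sp; andi di, $89577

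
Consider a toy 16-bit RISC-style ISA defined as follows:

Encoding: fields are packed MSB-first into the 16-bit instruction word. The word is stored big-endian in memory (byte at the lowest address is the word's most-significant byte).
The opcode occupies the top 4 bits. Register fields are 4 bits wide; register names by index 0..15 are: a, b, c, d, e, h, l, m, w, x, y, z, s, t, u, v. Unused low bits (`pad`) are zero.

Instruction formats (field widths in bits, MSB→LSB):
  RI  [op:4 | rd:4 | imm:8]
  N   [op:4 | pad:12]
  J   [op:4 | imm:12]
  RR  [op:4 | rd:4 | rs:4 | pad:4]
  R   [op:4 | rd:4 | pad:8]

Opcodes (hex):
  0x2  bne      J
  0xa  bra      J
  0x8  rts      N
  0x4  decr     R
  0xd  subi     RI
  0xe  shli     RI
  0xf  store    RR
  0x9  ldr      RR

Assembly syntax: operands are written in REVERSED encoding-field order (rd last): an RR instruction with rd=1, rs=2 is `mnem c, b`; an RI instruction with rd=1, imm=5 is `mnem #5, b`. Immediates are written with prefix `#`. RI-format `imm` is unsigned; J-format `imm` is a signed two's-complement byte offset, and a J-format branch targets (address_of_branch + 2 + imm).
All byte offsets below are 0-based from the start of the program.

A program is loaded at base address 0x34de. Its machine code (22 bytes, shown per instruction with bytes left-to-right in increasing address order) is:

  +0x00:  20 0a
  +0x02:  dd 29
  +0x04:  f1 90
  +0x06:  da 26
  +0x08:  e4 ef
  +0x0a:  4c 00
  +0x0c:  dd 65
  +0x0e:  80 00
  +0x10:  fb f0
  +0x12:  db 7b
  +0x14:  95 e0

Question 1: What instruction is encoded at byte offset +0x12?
@+12  big-endian(db 7b) = 0xdb7b
  opcode bits[15:12]=0xd: subi/RI
  rd@[11:8]=0xb ⇒ z
  imm@[7:0]=0x7b ⇒ #123

subi #123, z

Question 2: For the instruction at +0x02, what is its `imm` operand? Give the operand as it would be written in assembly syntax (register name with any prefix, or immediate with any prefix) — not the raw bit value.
+0x02: dd 29 ⇒ word 0xdd29 (big)
  opcode bits[15:12]=0xd: subi/RI
  rd: (w>>8)&0xf=0xd → t
  imm: (w>>0)&0xff=0x29 → #41

#41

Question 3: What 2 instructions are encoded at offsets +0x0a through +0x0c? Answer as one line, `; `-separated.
decr s; subi #101, t

off 0x0a: read 4c 00 as big → 0x4c00
  top 4b → 0x4 → decr [R]
  [11:8] rd=12 = s
off 0x0c: read dd 65 as big → 0xdd65
  top 4b → 0xd → subi [RI]
  [11:8] rd=13 = t
  [7:0] imm=101 = #101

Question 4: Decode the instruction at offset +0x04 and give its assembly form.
store x, b

+0x04: f1 90 ⇒ word 0xf190 (big)
  op=0xf190>>12=0xf ⇒ store (RR)
  rd: (w>>8)&0xf=0x1 → b
  rs: (w>>4)&0xf=0x9 → x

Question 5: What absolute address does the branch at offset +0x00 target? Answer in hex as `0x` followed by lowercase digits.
+0x00: 20 0a ⇒ word 0x200a (big)
  op=0x200a>>12=0x2 ⇒ bne (J)
  imm: (w>>0)&0xfff=0xa → #10
  target = base 0x34de + off 0x00 + 2 + imm 10 = 0x34ea

0x34ea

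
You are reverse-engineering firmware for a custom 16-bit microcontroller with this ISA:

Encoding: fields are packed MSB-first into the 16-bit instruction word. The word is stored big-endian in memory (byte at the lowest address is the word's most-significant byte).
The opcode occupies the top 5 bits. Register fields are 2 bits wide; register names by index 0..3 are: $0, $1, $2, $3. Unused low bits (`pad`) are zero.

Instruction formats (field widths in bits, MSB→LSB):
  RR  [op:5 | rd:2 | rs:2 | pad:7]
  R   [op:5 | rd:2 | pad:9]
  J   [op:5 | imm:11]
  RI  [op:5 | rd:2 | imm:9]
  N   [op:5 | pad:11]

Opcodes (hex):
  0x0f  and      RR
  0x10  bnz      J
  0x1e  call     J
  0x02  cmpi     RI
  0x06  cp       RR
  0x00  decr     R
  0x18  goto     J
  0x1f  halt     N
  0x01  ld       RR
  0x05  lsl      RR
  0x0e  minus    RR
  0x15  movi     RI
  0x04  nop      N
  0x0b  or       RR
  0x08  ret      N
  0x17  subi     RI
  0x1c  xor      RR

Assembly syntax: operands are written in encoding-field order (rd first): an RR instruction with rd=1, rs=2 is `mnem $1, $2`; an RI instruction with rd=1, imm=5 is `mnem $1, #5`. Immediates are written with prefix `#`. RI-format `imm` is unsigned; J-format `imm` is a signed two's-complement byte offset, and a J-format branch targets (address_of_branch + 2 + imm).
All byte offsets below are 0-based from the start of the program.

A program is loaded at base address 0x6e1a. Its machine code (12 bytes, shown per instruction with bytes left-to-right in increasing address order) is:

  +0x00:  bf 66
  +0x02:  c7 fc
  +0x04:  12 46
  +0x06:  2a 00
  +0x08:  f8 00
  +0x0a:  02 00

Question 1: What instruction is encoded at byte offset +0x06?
+0x06: 2a 00 ⇒ word 0x2a00 (big)
  op=0x2a00>>11=0x5 ⇒ lsl (RR)
  rd: (w>>9)&0x3=0x1 → $1
  rs: (w>>7)&0x3=0x0 → $0

lsl $1, $0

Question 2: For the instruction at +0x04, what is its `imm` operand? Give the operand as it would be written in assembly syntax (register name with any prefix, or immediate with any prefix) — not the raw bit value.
#70

@+04  big-endian(12 46) = 0x1246
  top 5b → 0x2 → cmpi [RI]
  [10:9] rd=1 = $1
  [8:0] imm=70 = #70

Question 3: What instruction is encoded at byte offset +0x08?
halt

@+08  big-endian(f8 00) = 0xf800
  opcode bits[15:11]=0x1f: halt/N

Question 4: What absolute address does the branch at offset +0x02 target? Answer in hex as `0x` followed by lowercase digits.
+0x02: c7 fc ⇒ word 0xc7fc (big)
  top 5b → 0x18 → goto [J]
  imm@[10:0]=0x7fc (s11→-4) ⇒ #-4
  target = base 0x6e1a + off 0x02 + 2 + imm -4 = 0x6e1a

0x6e1a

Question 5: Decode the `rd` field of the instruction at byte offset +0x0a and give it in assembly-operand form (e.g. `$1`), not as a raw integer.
@+0a  big-endian(02 00) = 0x0200
  top 5b → 0x0 → decr [R]
  rd@[10:9]=0x1 ⇒ $1

$1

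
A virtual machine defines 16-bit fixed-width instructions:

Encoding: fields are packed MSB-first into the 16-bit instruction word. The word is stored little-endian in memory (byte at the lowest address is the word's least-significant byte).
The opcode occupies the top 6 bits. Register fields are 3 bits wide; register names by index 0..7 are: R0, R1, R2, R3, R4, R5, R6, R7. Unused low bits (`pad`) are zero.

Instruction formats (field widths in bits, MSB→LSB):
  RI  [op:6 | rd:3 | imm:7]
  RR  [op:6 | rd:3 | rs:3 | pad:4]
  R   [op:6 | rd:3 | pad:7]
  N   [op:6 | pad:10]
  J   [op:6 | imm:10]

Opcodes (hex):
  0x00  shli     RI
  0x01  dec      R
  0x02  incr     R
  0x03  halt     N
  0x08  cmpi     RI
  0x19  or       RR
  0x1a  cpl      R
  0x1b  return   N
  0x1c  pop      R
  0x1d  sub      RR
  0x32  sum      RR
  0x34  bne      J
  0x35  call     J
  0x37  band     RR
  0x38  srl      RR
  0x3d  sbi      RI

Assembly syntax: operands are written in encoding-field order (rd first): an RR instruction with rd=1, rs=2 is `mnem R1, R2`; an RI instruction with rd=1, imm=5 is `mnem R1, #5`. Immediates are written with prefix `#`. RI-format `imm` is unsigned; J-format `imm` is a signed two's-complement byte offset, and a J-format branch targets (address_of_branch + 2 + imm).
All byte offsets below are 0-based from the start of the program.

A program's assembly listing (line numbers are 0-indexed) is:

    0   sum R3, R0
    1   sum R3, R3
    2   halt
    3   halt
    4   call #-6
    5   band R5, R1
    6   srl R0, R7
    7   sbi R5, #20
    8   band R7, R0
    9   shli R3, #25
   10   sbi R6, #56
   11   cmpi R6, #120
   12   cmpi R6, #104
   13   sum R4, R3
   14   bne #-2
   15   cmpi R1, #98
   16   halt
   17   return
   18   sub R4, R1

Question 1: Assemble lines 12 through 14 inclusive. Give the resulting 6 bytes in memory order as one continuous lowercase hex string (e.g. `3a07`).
682330cafed3

L12: cmpi op=0x8:6|rd=6:3|imm=104:7 ⇒ 0x2368 ⇒ little 68 23
L13: sum op=0x32:6|rd=4:3|rs=3:3|pad=0:4 ⇒ 0xca30 ⇒ little 30 ca
L14: bne op=0x34:6|imm=-2:10 ⇒ 0xd3fe ⇒ little fe d3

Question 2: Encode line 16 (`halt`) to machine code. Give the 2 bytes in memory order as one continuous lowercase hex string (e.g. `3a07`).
L16: halt op=0x3:6|pad=0:10 ⇒ 0x0c00 ⇒ little 00 0c

000c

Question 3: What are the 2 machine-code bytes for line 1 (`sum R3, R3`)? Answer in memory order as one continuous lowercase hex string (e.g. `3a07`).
b0c9

1. sum fields op=0x32:6|rd=3:3|rs=3:3|pad=0:4 → word c9b0h → b0 c9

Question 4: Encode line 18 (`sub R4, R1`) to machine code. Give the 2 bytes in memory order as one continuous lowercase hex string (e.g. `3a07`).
1076

line 18 (sub): pack op=0x1d:6|rd=4:3|rs=1:3|pad=0:4 = 0x7610; little→ 10 76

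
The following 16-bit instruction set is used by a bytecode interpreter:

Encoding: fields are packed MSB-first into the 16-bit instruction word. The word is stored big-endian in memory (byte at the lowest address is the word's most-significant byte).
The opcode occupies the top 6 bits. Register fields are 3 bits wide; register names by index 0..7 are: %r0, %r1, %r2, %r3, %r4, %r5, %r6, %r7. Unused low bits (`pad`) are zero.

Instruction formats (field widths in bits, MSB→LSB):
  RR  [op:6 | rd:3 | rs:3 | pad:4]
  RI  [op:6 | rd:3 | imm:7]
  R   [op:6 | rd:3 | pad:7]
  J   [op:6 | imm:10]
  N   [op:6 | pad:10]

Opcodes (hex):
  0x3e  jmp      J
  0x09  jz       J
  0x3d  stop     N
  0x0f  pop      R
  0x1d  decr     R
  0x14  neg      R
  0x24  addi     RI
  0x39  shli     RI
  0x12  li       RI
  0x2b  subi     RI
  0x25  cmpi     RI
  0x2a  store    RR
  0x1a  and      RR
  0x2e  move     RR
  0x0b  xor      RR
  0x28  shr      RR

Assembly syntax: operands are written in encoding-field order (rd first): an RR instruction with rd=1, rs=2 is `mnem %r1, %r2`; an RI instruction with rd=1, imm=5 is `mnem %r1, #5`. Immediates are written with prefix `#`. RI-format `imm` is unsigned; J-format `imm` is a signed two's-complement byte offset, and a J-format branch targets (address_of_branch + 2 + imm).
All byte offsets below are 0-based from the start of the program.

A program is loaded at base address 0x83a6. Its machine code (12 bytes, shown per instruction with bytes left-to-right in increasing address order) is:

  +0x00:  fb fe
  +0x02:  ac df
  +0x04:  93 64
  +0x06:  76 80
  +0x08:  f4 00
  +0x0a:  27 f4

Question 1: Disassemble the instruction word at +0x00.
[00] fb fe → 0xfbfe
  opcode bits[15:10]=0x3e: jmp/J
  [9:0] imm=1022 (s10→-2) = #-2

jmp #-2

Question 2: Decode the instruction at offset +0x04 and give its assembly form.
+0x04: 93 64 ⇒ word 0x9364 (big)
  opcode bits[15:10]=0x24: addi/RI
  [9:7] rd=6 = %r6
  [6:0] imm=100 = #100

addi %r6, #100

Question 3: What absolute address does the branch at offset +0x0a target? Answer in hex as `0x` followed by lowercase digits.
[0a] 27 f4 → 0x27f4
  top 6b → 0x9 → jz [J]
  imm@[9:0]=0x3f4 (s10→-12) ⇒ #-12
  target = base 0x83a6 + off 0x0a + 2 + imm -12 = 0x83a6

0x83a6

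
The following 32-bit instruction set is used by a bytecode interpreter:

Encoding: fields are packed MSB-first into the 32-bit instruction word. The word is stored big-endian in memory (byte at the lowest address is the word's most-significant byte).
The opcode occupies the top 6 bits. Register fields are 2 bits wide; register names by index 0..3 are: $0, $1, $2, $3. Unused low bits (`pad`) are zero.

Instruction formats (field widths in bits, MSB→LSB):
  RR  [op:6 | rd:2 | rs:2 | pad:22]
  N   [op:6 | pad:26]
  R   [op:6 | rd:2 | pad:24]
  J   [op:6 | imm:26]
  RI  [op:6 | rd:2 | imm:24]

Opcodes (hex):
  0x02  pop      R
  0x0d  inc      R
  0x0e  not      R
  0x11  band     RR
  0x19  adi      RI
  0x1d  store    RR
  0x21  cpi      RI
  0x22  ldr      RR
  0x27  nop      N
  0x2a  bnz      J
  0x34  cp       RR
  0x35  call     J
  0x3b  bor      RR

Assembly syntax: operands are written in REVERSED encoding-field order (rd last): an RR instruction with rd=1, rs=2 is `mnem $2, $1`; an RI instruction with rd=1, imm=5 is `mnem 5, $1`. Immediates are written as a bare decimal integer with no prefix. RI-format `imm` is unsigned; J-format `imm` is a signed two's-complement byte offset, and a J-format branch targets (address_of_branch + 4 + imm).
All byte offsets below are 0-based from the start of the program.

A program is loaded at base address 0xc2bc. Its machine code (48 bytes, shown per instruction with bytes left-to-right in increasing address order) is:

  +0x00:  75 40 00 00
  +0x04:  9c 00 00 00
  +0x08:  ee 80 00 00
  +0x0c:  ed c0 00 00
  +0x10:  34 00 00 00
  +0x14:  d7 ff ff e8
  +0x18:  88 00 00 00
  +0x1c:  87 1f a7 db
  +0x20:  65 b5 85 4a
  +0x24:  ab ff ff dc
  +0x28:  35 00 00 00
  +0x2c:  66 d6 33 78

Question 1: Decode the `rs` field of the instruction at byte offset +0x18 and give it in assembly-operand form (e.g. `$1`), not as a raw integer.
+0x18: 88 00 00 00 ⇒ word 0x88000000 (big)
  opcode bits[31:26]=0x22: ldr/RR
  rd@[25:24]=0x0 ⇒ $0
  rs@[23:22]=0x0 ⇒ $0

$0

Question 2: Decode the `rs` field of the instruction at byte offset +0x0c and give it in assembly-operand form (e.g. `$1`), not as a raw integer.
$3

off 0x0c: read ed c0 00 00 as big → 0xedc00000
  op=0xedc00000>>26=0x3b ⇒ bor (RR)
  rd@[25:24]=0x1 ⇒ $1
  rs@[23:22]=0x3 ⇒ $3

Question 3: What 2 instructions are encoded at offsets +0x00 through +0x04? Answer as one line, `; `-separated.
[00] 75 40 00 00 → 0x75400000
  opcode bits[31:26]=0x1d: store/RR
  [25:24] rd=1 = $1
  [23:22] rs=1 = $1
[04] 9c 00 00 00 → 0x9c000000
  opcode bits[31:26]=0x27: nop/N

store $1, $1; nop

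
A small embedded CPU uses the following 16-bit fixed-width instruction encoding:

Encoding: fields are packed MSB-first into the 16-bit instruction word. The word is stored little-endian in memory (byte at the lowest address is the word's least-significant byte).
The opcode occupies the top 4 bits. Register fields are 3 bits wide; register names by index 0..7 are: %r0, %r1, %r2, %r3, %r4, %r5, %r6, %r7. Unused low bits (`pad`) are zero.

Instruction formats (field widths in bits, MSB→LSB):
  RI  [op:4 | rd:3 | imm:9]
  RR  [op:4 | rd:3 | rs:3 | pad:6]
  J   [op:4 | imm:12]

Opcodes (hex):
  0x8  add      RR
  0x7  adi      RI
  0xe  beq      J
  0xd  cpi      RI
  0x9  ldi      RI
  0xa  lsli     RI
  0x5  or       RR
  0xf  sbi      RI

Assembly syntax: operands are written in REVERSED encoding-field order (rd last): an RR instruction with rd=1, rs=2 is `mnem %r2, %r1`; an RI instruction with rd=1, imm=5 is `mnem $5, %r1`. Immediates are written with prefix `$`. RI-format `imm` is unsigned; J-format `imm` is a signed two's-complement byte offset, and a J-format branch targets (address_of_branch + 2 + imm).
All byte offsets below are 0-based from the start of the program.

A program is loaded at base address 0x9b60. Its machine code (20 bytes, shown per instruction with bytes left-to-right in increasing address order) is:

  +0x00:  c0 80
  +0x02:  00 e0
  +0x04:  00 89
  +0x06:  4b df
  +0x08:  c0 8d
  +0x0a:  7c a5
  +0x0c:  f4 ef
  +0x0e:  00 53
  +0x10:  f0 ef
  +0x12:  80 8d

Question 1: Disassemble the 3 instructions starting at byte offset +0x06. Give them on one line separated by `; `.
off 0x06: read 4b df as little → 0xdf4b
  top 4b → 0xd → cpi [RI]
  [11:9] rd=7 = %r7
  [8:0] imm=331 = $331
off 0x08: read c0 8d as little → 0x8dc0
  top 4b → 0x8 → add [RR]
  [11:9] rd=6 = %r6
  [8:6] rs=7 = %r7
off 0x0a: read 7c a5 as little → 0xa57c
  top 4b → 0xa → lsli [RI]
  [11:9] rd=2 = %r2
  [8:0] imm=380 = $380

cpi $331, %r7; add %r7, %r6; lsli $380, %r2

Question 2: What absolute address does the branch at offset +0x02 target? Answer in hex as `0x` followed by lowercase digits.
0x9b64

@+02  little-endian(00 e0) = 0xe000
  op=0xe000>>12=0xe ⇒ beq (J)
  imm: (w>>0)&0xfff=0x0 → $0
  target = base 0x9b60 + off 0x02 + 2 + imm 0 = 0x9b64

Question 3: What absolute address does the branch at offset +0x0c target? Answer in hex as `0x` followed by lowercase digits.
off 0x0c: read f4 ef as little → 0xeff4
  top 4b → 0xe → beq [J]
  imm: (w>>0)&0xfff=0xff4 (s12→-12) → $-12
  target = base 0x9b60 + off 0x0c + 2 + imm -12 = 0x9b62

0x9b62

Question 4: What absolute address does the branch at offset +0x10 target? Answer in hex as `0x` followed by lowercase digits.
0x9b62

[10] f0 ef → 0xeff0
  top 4b → 0xe → beq [J]
  imm: (w>>0)&0xfff=0xff0 (s12→-16) → $-16
  target = base 0x9b60 + off 0x10 + 2 + imm -16 = 0x9b62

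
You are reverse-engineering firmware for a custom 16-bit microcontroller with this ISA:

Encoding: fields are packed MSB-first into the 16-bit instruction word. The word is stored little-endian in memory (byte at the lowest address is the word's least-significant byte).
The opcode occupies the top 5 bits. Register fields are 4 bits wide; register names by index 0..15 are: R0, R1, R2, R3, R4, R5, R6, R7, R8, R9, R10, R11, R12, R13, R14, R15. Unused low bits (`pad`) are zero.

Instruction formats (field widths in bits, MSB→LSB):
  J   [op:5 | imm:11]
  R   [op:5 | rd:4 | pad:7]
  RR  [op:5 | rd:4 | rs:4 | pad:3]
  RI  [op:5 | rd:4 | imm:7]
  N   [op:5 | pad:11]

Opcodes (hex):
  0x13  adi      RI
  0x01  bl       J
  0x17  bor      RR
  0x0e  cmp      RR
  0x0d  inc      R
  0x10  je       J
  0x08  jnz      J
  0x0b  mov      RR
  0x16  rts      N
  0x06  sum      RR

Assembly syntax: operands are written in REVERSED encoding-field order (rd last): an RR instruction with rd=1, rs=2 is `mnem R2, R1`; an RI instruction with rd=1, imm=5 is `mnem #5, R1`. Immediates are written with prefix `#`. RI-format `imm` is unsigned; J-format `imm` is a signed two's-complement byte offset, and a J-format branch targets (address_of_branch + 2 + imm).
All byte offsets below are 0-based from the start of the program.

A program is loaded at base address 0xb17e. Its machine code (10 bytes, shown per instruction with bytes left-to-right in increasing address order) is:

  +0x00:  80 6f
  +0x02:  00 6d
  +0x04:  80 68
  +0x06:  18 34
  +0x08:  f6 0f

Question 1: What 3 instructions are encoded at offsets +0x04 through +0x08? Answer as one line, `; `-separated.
inc R1; sum R3, R8; bl #-10

+0x04: 80 68 ⇒ word 0x6880 (little)
  top 5b → 0xd → inc [R]
  rd@[10:7]=0x1 ⇒ R1
+0x06: 18 34 ⇒ word 0x3418 (little)
  top 5b → 0x6 → sum [RR]
  rd@[10:7]=0x8 ⇒ R8
  rs@[6:3]=0x3 ⇒ R3
+0x08: f6 0f ⇒ word 0x0ff6 (little)
  top 5b → 0x1 → bl [J]
  imm@[10:0]=0x7f6 (s11→-10) ⇒ #-10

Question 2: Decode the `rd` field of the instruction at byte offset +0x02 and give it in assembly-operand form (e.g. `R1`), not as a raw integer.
[02] 00 6d → 0x6d00
  op=0x6d00>>11=0xd ⇒ inc (R)
  [10:7] rd=10 = R10

R10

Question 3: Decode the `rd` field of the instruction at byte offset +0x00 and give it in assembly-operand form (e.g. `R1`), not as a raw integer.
off 0x00: read 80 6f as little → 0x6f80
  opcode bits[15:11]=0xd: inc/R
  rd: (w>>7)&0xf=0xf → R15

R15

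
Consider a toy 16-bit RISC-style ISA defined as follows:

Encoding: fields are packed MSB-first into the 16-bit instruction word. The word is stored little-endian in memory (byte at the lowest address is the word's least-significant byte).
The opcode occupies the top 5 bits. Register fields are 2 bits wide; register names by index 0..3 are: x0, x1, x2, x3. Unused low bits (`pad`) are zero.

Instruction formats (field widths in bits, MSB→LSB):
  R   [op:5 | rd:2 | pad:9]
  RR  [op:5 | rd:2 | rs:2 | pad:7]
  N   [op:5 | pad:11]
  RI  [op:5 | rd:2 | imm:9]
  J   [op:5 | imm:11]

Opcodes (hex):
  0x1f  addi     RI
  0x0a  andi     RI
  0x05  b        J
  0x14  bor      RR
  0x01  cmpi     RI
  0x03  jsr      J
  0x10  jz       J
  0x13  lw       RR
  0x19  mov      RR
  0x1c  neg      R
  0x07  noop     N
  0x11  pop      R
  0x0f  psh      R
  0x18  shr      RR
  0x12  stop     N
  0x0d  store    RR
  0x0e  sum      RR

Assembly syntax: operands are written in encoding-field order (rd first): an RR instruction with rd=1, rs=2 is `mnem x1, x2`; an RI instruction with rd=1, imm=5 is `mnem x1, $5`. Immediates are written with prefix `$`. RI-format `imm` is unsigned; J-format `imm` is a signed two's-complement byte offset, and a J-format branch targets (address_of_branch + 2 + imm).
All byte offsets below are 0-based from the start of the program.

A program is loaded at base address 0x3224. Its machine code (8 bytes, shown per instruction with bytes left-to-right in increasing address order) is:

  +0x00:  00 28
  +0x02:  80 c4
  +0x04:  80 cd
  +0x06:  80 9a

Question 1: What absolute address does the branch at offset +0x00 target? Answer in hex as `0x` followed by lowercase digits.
0x3226

off 0x00: read 00 28 as little → 0x2800
  top 5b → 0x5 → b [J]
  [10:0] imm=0 = $0
  target = base 0x3224 + off 0x00 + 2 + imm 0 = 0x3226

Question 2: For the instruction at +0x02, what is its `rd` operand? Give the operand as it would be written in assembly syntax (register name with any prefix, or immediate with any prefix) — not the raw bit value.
[02] 80 c4 → 0xc480
  op=0xc480>>11=0x18 ⇒ shr (RR)
  [10:9] rd=2 = x2
  [8:7] rs=1 = x1

x2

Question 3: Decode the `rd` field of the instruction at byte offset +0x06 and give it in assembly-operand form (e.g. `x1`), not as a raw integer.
+0x06: 80 9a ⇒ word 0x9a80 (little)
  top 5b → 0x13 → lw [RR]
  rd: (w>>9)&0x3=0x1 → x1
  rs: (w>>7)&0x3=0x1 → x1

x1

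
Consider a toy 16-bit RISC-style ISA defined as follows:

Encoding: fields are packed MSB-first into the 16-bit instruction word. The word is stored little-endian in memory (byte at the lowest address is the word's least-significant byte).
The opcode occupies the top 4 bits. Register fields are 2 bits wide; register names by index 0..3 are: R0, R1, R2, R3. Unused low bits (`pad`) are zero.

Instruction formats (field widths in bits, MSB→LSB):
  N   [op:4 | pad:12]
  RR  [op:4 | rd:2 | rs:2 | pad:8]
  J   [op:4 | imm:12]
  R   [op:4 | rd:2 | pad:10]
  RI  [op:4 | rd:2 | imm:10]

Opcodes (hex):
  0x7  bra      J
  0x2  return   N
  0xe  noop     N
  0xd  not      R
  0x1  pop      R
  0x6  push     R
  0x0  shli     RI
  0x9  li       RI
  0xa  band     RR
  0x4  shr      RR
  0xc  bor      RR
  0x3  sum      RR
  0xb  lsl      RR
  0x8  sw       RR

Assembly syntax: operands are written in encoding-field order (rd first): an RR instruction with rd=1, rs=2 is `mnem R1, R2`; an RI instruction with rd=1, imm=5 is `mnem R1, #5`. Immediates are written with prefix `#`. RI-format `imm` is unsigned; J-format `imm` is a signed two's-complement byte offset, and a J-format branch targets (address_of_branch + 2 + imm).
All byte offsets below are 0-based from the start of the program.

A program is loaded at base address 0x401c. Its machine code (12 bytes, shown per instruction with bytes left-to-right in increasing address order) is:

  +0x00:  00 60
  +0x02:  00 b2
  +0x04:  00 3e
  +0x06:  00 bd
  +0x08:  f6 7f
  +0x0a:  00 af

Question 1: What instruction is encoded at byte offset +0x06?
off 0x06: read 00 bd as little → 0xbd00
  top 4b → 0xb → lsl [RR]
  [11:10] rd=3 = R3
  [9:8] rs=1 = R1

lsl R3, R1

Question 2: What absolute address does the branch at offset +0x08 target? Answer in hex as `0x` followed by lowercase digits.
0x401c

@+08  little-endian(f6 7f) = 0x7ff6
  opcode bits[15:12]=0x7: bra/J
  [11:0] imm=4086 (s12→-10) = #-10
  target = base 0x401c + off 0x08 + 2 + imm -10 = 0x401c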